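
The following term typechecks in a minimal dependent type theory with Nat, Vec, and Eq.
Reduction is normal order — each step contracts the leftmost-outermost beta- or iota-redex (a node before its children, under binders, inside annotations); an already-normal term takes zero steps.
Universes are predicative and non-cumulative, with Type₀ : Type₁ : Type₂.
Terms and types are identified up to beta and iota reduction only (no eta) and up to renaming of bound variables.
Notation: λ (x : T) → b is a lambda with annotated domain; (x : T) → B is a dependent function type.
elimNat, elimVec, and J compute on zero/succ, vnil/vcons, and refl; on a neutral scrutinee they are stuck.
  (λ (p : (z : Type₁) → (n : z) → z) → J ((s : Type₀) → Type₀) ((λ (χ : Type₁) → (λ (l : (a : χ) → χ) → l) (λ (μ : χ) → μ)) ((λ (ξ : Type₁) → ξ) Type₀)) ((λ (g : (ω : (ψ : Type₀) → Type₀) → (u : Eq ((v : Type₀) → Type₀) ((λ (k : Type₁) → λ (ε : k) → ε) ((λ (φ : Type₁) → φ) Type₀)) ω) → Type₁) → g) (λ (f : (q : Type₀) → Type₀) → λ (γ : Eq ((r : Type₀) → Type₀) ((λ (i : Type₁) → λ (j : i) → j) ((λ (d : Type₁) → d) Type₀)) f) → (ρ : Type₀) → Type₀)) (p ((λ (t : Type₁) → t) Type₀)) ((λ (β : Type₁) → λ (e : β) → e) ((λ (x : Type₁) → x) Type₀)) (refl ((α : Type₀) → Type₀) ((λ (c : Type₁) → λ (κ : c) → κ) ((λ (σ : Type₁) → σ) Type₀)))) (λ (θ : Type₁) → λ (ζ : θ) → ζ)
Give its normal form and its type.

resulting normal form:
  λ (p : Type₀) → p
inferred type:
  (p : Type₀) → Type₀
observation: the term reaches its normal form after 4 normal-order steps.


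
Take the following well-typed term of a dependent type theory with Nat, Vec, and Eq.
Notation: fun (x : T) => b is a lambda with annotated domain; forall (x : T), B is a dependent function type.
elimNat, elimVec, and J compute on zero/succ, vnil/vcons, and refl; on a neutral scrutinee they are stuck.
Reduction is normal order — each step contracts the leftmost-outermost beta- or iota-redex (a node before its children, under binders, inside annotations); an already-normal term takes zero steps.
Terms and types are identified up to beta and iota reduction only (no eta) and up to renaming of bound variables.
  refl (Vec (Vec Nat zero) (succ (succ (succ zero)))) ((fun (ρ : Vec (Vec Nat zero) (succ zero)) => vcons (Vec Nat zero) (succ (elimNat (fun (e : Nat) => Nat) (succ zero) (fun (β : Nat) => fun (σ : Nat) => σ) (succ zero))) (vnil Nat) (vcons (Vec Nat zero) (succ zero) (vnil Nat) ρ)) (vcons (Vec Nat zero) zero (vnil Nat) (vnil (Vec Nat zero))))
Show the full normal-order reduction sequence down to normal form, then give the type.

reduction (normal order):
  refl (Vec (Vec Nat zero) (succ (succ (succ zero)))) ((fun (ρ : Vec (Vec Nat zero) (succ zero)) => vcons (Vec Nat zero) (succ (elimNat (fun (e : Nat) => Nat) (succ zero) (fun (β : Nat) => fun (σ : Nat) => σ) (succ zero))) (vnil Nat) (vcons (Vec Nat zero) (succ zero) (vnil Nat) ρ)) (vcons (Vec Nat zero) zero (vnil Nat) (vnil (Vec Nat zero))))
  ~> refl (Vec (Vec Nat zero) (succ (succ (succ zero)))) (vcons (Vec Nat zero) (succ (elimNat (fun (ρ : Nat) => Nat) (succ zero) (fun (e : Nat) => fun (β : Nat) => β) (succ zero))) (vnil Nat) (vcons (Vec Nat zero) (succ zero) (vnil Nat) (vcons (Vec Nat zero) zero (vnil Nat) (vnil (Vec Nat zero)))))
  ~> refl (Vec (Vec Nat zero) (succ (succ (succ zero)))) (vcons (Vec Nat zero) (succ ((fun (ρ : Nat) => fun (e : Nat) => e) zero (elimNat (fun (β : Nat) => Nat) (succ zero) (fun (σ : Nat) => fun (c : Nat) => c) zero))) (vnil Nat) (vcons (Vec Nat zero) (succ zero) (vnil Nat) (vcons (Vec Nat zero) zero (vnil Nat) (vnil (Vec Nat zero)))))
  ~> refl (Vec (Vec Nat zero) (succ (succ (succ zero)))) (vcons (Vec Nat zero) (succ ((fun (ρ : Nat) => ρ) (elimNat (fun (e : Nat) => Nat) (succ zero) (fun (β : Nat) => fun (σ : Nat) => σ) zero))) (vnil Nat) (vcons (Vec Nat zero) (succ zero) (vnil Nat) (vcons (Vec Nat zero) zero (vnil Nat) (vnil (Vec Nat zero)))))
  ~> refl (Vec (Vec Nat zero) (succ (succ (succ zero)))) (vcons (Vec Nat zero) (succ (elimNat (fun (ρ : Nat) => Nat) (succ zero) (fun (e : Nat) => fun (β : Nat) => β) zero)) (vnil Nat) (vcons (Vec Nat zero) (succ zero) (vnil Nat) (vcons (Vec Nat zero) zero (vnil Nat) (vnil (Vec Nat zero)))))
  ~> refl (Vec (Vec Nat zero) (succ (succ (succ zero)))) (vcons (Vec Nat zero) (succ (succ zero)) (vnil Nat) (vcons (Vec Nat zero) (succ zero) (vnil Nat) (vcons (Vec Nat zero) zero (vnil Nat) (vnil (Vec Nat zero)))))
inferred type:
  Eq (Vec (Vec Nat zero) (succ (succ (succ zero)))) (vcons (Vec Nat zero) (succ (succ zero)) (vnil Nat) (vcons (Vec Nat zero) (succ zero) (vnil Nat) (vcons (Vec Nat zero) zero (vnil Nat) (vnil (Vec Nat zero))))) (vcons (Vec Nat zero) (succ (succ zero)) (vnil Nat) (vcons (Vec Nat zero) (succ zero) (vnil Nat) (vcons (Vec Nat zero) zero (vnil Nat) (vnil (Vec Nat zero)))))


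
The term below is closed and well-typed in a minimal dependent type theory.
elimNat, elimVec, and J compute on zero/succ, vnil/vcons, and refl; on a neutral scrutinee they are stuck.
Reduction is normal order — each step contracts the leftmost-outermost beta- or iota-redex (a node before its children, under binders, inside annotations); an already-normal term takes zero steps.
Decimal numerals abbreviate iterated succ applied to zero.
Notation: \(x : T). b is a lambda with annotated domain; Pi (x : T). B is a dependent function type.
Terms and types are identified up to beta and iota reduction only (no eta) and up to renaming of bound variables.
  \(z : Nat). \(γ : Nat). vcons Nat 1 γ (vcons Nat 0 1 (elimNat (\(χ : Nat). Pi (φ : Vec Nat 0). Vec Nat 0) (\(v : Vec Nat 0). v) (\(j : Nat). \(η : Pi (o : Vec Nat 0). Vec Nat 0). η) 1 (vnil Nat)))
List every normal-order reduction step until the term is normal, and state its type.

normal-order reduction sequence:
  \(z : Nat). \(γ : Nat). vcons Nat 1 γ (vcons Nat 0 1 (elimNat (\(χ : Nat). Pi (φ : Vec Nat 0). Vec Nat 0) (\(v : Vec Nat 0). v) (\(j : Nat). \(η : Pi (o : Vec Nat 0). Vec Nat 0). η) 1 (vnil Nat)))
  ~> \(z : Nat). \(γ : Nat). vcons Nat 1 γ (vcons Nat 0 1 ((\(χ : Nat). \(φ : Pi (v : Vec Nat 0). Vec Nat 0). φ) 0 (elimNat (\(j : Nat). Pi (η : Vec Nat 0). Vec Nat 0) (\(o : Vec Nat 0). o) (\(τ : Nat). \(d : Pi (ω : Vec Nat 0). Vec Nat 0). d) 0) (vnil Nat)))
  ~> \(z : Nat). \(γ : Nat). vcons Nat 1 γ (vcons Nat 0 1 ((\(χ : Pi (φ : Vec Nat 0). Vec Nat 0). χ) (elimNat (\(v : Nat). Pi (j : Vec Nat 0). Vec Nat 0) (\(η : Vec Nat 0). η) (\(o : Nat). \(τ : Pi (d : Vec Nat 0). Vec Nat 0). τ) 0) (vnil Nat)))
  ~> \(z : Nat). \(γ : Nat). vcons Nat 1 γ (vcons Nat 0 1 (elimNat (\(χ : Nat). Pi (φ : Vec Nat 0). Vec Nat 0) (\(v : Vec Nat 0). v) (\(j : Nat). \(η : Pi (o : Vec Nat 0). Vec Nat 0). η) 0 (vnil Nat)))
  ~> \(z : Nat). \(γ : Nat). vcons Nat 1 γ (vcons Nat 0 1 ((\(χ : Vec Nat 0). χ) (vnil Nat)))
  ~> \(z : Nat). \(γ : Nat). vcons Nat 1 γ (vcons Nat 0 1 (vnil Nat))
the term's type:
  Pi (z : Nat). Pi (γ : Nat). Vec Nat 2


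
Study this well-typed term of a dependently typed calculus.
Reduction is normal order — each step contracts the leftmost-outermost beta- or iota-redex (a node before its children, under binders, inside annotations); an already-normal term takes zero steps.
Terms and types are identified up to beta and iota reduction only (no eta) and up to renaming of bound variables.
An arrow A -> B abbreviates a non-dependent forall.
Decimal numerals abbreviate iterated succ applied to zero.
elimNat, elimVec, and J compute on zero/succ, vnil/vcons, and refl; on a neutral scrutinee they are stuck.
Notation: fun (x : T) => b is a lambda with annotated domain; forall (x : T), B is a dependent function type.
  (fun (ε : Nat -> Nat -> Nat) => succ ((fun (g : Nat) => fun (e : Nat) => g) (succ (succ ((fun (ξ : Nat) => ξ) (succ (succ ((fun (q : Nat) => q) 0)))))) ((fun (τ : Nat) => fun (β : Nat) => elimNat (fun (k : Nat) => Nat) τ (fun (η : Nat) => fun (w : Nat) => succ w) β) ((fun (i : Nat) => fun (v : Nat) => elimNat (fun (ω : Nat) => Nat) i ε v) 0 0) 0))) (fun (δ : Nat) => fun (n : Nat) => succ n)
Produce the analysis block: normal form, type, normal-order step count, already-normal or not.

normal form:
  5
type:
  Nat
normal-order step count: 5
already normal: no
first contracted redex: a beta-redex


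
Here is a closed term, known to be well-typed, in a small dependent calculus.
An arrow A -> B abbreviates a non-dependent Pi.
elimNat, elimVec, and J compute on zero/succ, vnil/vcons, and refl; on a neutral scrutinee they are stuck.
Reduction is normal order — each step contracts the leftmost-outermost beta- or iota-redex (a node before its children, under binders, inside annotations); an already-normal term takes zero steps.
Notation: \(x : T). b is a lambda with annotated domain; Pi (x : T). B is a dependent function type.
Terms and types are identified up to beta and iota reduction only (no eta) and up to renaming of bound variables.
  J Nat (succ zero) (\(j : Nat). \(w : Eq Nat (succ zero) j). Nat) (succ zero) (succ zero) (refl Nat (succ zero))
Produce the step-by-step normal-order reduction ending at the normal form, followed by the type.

reduction (normal order):
  J Nat (succ zero) (\(j : Nat). \(w : Eq Nat (succ zero) j). Nat) (succ zero) (succ zero) (refl Nat (succ zero))
  ~> succ zero
the term's type:
  Nat


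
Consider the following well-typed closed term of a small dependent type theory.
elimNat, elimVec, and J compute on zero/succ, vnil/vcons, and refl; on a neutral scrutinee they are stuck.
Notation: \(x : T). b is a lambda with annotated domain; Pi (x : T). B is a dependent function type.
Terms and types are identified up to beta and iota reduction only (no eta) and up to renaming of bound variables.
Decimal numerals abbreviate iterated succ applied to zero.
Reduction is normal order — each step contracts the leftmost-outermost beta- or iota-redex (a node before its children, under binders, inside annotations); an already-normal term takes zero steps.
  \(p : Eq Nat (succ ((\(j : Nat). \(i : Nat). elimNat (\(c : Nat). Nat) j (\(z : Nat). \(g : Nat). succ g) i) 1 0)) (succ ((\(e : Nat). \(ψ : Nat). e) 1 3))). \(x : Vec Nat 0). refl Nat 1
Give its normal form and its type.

reduced normal form:
  \(p : Eq Nat 2 2). \(j : Vec Nat 0). refl Nat 1
the term's type:
  Pi (p : Eq Nat 2 2). Pi (j : Vec Nat 0). Eq Nat 1 1
observation: the first redex contracted is a beta-redex; the normal form is reached in 5 normal-order steps.


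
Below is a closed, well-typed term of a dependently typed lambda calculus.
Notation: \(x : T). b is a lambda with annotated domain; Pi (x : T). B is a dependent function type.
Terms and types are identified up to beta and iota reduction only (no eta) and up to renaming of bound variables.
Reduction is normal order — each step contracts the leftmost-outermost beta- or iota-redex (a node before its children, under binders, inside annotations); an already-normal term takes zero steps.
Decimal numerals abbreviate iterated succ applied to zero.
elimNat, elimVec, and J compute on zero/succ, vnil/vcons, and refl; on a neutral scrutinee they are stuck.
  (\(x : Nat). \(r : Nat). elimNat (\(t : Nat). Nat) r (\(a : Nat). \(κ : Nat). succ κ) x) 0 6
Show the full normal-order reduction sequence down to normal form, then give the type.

normal-order reduction sequence:
  (\(x : Nat). \(r : Nat). elimNat (\(t : Nat). Nat) r (\(a : Nat). \(κ : Nat). succ κ) x) 0 6
  ~> (\(x : Nat). elimNat (\(r : Nat). Nat) x (\(t : Nat). \(a : Nat). succ a) 0) 6
  ~> elimNat (\(x : Nat). Nat) 6 (\(r : Nat). \(t : Nat). succ t) 0
  ~> 6
type:
  Nat


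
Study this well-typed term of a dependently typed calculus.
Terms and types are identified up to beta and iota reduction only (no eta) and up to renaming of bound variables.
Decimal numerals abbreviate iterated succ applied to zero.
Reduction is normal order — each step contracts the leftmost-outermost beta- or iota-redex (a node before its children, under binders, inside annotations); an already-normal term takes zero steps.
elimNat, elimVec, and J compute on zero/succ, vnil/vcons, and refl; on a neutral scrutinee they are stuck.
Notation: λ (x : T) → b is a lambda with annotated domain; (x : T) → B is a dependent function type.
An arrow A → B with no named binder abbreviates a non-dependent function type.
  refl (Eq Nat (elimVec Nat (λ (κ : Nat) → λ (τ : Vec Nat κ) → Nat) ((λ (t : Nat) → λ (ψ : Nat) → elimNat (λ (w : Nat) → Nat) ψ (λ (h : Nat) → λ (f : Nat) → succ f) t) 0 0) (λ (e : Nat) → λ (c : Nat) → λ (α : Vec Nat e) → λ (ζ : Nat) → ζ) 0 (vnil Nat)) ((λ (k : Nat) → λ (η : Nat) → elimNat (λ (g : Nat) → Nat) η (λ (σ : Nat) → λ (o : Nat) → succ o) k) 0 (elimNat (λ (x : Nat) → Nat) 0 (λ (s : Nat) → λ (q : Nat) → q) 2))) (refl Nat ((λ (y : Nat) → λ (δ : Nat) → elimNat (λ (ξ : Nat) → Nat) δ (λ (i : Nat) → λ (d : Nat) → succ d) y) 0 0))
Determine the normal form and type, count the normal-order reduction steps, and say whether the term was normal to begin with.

resulting normal form:
  refl (Eq Nat 0 0) (refl Nat 0)
inferred type:
  Eq (Eq Nat 0 0) (refl Nat 0) (refl Nat 0)
reduction steps (normal order): 17
started in normal form: no
first redex: an elimVec iota-redex


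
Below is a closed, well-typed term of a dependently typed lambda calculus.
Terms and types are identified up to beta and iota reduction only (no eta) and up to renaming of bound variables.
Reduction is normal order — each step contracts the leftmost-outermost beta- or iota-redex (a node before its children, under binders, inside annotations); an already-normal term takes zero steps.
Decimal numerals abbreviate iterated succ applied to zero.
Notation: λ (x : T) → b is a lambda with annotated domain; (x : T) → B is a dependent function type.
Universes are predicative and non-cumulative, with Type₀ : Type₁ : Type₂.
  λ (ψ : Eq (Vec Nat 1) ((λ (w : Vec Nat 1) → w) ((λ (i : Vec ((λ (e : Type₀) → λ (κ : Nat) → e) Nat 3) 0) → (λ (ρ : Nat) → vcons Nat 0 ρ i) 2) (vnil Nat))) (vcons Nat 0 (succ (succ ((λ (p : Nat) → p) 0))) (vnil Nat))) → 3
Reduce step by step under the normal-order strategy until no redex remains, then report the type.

reduction (normal order):
  λ (ψ : Eq (Vec Nat 1) ((λ (w : Vec Nat 1) → w) ((λ (i : Vec ((λ (e : Type₀) → λ (κ : Nat) → e) Nat 3) 0) → (λ (ρ : Nat) → vcons Nat 0 ρ i) 2) (vnil Nat))) (vcons Nat 0 (succ (succ ((λ (p : Nat) → p) 0))) (vnil Nat))) → 3
  ~> λ (ψ : Eq (Vec Nat 1) ((λ (w : Vec ((λ (i : Type₀) → λ (e : Nat) → i) Nat 3) 0) → (λ (κ : Nat) → vcons Nat 0 κ w) 2) (vnil Nat)) (vcons Nat 0 (succ (succ ((λ (ρ : Nat) → ρ) 0))) (vnil Nat))) → 3
  ~> λ (ψ : Eq (Vec Nat 1) ((λ (w : Nat) → vcons Nat 0 w (vnil Nat)) 2) (vcons Nat 0 (succ (succ ((λ (i : Nat) → i) 0))) (vnil Nat))) → 3
  ~> λ (ψ : Eq (Vec Nat 1) (vcons Nat 0 2 (vnil Nat)) (vcons Nat 0 (succ (succ ((λ (w : Nat) → w) 0))) (vnil Nat))) → 3
  ~> λ (ψ : Eq (Vec Nat 1) (vcons Nat 0 2 (vnil Nat)) (vcons Nat 0 2 (vnil Nat))) → 3
the term's type:
  (ψ : Eq (Vec Nat 1) (vcons Nat 0 2 (vnil Nat)) (vcons Nat 0 2 (vnil Nat))) → Nat


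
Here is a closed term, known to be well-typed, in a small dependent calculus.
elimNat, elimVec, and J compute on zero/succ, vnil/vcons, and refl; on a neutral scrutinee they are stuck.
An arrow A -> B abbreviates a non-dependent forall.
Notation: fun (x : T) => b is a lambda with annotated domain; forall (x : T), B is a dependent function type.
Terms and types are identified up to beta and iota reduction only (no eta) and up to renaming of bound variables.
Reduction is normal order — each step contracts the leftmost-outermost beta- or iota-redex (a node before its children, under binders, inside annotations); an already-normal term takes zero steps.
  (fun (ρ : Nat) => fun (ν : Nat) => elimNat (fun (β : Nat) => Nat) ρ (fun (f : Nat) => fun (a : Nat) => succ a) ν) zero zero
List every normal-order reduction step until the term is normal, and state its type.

normal-order reduction sequence:
  (fun (ρ : Nat) => fun (ν : Nat) => elimNat (fun (β : Nat) => Nat) ρ (fun (f : Nat) => fun (a : Nat) => succ a) ν) zero zero
  ~> (fun (ρ : Nat) => elimNat (fun (ν : Nat) => Nat) zero (fun (β : Nat) => fun (f : Nat) => succ f) ρ) zero
  ~> elimNat (fun (ρ : Nat) => Nat) zero (fun (ν : Nat) => fun (β : Nat) => succ β) zero
  ~> zero
the term's type:
  Nat


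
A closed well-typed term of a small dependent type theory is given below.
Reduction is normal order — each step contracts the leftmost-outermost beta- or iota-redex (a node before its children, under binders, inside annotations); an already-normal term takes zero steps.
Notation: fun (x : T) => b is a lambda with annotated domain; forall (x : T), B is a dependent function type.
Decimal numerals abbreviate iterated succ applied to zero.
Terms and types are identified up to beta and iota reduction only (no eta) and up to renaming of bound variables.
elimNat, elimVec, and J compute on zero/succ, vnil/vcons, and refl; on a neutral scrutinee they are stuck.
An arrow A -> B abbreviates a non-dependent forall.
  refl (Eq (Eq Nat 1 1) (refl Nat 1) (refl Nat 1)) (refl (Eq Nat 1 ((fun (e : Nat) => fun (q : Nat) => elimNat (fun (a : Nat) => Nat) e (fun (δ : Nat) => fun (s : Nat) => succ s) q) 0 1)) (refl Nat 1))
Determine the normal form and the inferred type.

normal form:
  refl (Eq (Eq Nat 1 1) (refl Nat 1) (refl Nat 1)) (refl (Eq Nat 1 1) (refl Nat 1))
inferred type:
  Eq (Eq (Eq Nat 1 1) (refl Nat 1) (refl Nat 1)) (refl (Eq Nat 1 1) (refl Nat 1)) (refl (Eq Nat 1 1) (refl Nat 1))
observation: 6 normal-order steps normalize the term, beginning with a beta-redex.


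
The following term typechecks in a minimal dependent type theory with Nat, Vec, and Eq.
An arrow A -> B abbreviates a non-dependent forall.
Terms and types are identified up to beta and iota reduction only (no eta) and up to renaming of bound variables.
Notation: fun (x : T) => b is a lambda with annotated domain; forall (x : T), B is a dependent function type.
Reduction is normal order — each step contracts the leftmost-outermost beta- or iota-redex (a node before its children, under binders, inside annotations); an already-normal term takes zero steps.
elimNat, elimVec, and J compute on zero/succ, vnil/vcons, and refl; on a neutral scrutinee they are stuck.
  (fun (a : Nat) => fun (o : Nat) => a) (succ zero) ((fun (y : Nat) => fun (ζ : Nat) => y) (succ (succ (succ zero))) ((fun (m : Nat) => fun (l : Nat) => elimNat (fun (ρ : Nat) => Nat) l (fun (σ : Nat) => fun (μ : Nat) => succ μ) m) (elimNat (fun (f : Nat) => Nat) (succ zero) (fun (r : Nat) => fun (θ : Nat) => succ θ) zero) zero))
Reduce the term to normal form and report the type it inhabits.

normal form:
  succ zero
inferred type:
  Nat
observation: contracting a beta-redex first, the term normalizes in 2 steps.


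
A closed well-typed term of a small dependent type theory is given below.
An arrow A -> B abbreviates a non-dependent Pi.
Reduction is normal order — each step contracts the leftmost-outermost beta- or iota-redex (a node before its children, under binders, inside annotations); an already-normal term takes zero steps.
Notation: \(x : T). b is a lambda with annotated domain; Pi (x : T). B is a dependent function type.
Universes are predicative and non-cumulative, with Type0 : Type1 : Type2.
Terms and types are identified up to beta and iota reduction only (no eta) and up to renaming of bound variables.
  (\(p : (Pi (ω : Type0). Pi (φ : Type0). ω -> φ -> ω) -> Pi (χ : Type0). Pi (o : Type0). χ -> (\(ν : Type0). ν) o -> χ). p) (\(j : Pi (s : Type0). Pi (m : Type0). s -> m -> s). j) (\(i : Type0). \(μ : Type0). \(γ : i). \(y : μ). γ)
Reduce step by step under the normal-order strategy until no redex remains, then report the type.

reduction (normal order):
  (\(p : (Pi (ω : Type0). Pi (φ : Type0). ω -> φ -> ω) -> Pi (χ : Type0). Pi (o : Type0). χ -> (\(ν : Type0). ν) o -> χ). p) (\(j : Pi (s : Type0). Pi (m : Type0). s -> m -> s). j) (\(i : Type0). \(μ : Type0). \(γ : i). \(y : μ). γ)
  ~> (\(p : Pi (ω : Type0). Pi (φ : Type0). ω -> φ -> ω). p) (\(χ : Type0). \(o : Type0). \(ν : χ). \(j : o). ν)
  ~> \(p : Type0). \(ω : Type0). \(φ : p). \(χ : ω). φ
inferred type:
  Pi (p : Type0). Pi (ω : Type0). p -> ω -> p


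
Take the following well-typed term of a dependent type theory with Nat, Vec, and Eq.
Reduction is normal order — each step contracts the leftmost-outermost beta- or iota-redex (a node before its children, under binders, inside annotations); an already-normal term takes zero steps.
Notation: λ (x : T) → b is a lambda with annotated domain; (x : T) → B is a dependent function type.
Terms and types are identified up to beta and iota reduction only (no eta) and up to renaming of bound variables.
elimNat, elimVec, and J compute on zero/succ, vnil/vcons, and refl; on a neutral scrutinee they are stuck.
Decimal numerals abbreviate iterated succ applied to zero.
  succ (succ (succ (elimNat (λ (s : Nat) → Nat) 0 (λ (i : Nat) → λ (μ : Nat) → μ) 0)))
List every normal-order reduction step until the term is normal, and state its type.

normal-order reduction:
  succ (succ (succ (elimNat (λ (s : Nat) → Nat) 0 (λ (i : Nat) → λ (μ : Nat) → μ) 0)))
  ~> 3
inferred type:
  Nat


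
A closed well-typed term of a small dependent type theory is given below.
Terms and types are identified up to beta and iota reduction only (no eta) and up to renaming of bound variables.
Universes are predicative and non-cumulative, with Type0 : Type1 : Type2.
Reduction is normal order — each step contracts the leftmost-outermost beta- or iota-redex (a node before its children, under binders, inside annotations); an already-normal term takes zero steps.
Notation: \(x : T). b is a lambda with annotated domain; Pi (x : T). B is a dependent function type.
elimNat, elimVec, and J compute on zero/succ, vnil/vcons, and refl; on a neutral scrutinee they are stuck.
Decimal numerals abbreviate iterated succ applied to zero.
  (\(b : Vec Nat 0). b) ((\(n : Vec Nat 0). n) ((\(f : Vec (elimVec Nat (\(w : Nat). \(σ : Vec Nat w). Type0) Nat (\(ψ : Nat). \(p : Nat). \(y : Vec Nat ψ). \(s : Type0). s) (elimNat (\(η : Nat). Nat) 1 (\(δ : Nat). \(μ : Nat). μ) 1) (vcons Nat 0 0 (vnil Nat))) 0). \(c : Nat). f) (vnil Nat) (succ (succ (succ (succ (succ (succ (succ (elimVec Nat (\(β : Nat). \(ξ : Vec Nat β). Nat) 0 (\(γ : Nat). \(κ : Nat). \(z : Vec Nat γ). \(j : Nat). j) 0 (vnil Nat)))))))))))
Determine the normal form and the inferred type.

resulting normal form:
  vnil Nat
type:
  Vec Nat 0


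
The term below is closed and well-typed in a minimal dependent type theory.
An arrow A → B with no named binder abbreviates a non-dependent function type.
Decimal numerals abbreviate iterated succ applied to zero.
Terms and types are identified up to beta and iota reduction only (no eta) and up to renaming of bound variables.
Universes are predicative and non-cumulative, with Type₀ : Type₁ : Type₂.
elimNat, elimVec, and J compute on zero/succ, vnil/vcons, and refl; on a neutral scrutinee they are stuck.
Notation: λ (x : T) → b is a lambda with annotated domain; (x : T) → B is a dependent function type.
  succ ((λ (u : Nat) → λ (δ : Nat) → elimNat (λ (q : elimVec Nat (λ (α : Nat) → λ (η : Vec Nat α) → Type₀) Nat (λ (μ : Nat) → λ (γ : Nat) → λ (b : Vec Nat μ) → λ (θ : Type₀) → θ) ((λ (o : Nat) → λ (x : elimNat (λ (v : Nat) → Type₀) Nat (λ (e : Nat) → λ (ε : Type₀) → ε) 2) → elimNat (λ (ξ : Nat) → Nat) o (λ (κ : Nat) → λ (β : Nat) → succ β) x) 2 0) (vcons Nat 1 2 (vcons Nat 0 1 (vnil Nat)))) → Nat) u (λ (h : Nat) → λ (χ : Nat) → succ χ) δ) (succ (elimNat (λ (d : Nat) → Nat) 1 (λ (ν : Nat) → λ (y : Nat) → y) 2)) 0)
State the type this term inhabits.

inferred type:
  Nat


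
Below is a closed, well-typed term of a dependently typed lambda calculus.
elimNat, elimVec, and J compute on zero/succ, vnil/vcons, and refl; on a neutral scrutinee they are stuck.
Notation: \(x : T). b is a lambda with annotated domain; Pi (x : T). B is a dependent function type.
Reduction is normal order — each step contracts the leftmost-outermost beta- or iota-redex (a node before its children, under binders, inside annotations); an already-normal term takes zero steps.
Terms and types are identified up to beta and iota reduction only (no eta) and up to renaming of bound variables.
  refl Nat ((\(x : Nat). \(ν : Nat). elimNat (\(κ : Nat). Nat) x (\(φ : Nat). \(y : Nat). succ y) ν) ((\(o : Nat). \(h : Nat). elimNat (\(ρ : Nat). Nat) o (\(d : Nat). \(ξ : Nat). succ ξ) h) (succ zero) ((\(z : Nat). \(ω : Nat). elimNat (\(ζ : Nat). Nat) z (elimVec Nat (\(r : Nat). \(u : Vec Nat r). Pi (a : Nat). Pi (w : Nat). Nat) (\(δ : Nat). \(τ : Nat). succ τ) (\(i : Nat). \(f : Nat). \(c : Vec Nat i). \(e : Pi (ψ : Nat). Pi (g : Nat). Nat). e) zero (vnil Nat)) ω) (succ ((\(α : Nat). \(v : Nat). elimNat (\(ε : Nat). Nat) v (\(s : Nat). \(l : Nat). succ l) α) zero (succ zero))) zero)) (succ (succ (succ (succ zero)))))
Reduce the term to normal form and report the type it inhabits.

reduced normal form:
  refl Nat (succ (succ (succ (succ (succ (succ (succ zero)))))))
type:
  Eq Nat (succ (succ (succ (succ (succ (succ (succ zero))))))) (succ (succ (succ (succ (succ (succ (succ zero)))))))


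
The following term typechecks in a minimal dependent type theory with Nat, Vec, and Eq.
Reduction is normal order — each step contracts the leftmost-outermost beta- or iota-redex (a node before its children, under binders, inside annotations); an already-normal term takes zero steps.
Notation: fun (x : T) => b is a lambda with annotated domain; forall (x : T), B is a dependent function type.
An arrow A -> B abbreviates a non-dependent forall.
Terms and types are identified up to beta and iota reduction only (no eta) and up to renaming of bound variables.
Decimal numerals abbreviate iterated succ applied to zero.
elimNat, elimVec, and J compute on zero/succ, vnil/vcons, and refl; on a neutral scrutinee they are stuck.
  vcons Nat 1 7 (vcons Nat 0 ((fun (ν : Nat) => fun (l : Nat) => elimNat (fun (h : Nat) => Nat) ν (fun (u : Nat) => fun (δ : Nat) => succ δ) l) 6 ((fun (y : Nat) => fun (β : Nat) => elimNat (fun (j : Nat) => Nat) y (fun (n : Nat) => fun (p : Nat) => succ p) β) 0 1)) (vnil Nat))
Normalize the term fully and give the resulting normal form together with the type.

reduced normal form:
  vcons Nat 1 7 (vcons Nat 0 7 (vnil Nat))
the term's type:
  Vec Nat 2
observation: 12 normal-order steps normalize the term, beginning with a beta-redex.


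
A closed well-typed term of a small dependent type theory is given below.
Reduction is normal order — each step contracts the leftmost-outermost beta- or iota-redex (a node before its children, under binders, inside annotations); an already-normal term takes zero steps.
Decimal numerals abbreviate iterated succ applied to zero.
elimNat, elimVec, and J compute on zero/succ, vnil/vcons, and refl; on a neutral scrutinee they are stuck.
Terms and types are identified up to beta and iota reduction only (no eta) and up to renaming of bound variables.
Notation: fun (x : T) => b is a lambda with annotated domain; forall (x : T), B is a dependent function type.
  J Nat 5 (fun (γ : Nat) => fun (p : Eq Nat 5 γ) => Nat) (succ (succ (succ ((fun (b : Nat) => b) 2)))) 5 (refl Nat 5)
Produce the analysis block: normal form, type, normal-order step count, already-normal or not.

normal form:
  5
type:
  Nat
steps to reach normal form (normal order): 2
started in normal form: no
first redex: a J iota-redex


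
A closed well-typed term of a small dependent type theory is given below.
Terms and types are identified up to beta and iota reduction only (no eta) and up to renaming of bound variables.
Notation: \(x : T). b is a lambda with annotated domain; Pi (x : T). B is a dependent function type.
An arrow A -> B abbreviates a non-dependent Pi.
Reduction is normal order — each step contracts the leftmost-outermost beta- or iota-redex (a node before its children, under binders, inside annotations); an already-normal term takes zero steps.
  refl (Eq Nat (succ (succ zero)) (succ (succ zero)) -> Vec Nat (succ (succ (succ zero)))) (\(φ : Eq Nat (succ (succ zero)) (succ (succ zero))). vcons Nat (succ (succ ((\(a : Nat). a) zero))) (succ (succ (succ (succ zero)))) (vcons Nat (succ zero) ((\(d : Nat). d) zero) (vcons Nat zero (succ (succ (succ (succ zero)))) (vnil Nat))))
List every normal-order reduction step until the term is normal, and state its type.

normal-order reduction sequence:
  refl (Eq Nat (succ (succ zero)) (succ (succ zero)) -> Vec Nat (succ (succ (succ zero)))) (\(φ : Eq Nat (succ (succ zero)) (succ (succ zero))). vcons Nat (succ (succ ((\(a : Nat). a) zero))) (succ (succ (succ (succ zero)))) (vcons Nat (succ zero) ((\(d : Nat). d) zero) (vcons Nat zero (succ (succ (succ (succ zero)))) (vnil Nat))))
  ~> refl (Eq Nat (succ (succ zero)) (succ (succ zero)) -> Vec Nat (succ (succ (succ zero)))) (\(φ : Eq Nat (succ (succ zero)) (succ (succ zero))). vcons Nat (succ (succ zero)) (succ (succ (succ (succ zero)))) (vcons Nat (succ zero) ((\(a : Nat). a) zero) (vcons Nat zero (succ (succ (succ (succ zero)))) (vnil Nat))))
  ~> refl (Eq Nat (succ (succ zero)) (succ (succ zero)) -> Vec Nat (succ (succ (succ zero)))) (\(φ : Eq Nat (succ (succ zero)) (succ (succ zero))). vcons Nat (succ (succ zero)) (succ (succ (succ (succ zero)))) (vcons Nat (succ zero) zero (vcons Nat zero (succ (succ (succ (succ zero)))) (vnil Nat))))
the term's type:
  Eq (Eq Nat (succ (succ zero)) (succ (succ zero)) -> Vec Nat (succ (succ (succ zero)))) (\(φ : Eq Nat (succ (succ zero)) (succ (succ zero))). vcons Nat (succ (succ zero)) (succ (succ (succ (succ zero)))) (vcons Nat (succ zero) zero (vcons Nat zero (succ (succ (succ (succ zero)))) (vnil Nat)))) (\(a : Eq Nat (succ (succ zero)) (succ (succ zero))). vcons Nat (succ (succ zero)) (succ (succ (succ (succ zero)))) (vcons Nat (succ zero) zero (vcons Nat zero (succ (succ (succ (succ zero)))) (vnil Nat))))


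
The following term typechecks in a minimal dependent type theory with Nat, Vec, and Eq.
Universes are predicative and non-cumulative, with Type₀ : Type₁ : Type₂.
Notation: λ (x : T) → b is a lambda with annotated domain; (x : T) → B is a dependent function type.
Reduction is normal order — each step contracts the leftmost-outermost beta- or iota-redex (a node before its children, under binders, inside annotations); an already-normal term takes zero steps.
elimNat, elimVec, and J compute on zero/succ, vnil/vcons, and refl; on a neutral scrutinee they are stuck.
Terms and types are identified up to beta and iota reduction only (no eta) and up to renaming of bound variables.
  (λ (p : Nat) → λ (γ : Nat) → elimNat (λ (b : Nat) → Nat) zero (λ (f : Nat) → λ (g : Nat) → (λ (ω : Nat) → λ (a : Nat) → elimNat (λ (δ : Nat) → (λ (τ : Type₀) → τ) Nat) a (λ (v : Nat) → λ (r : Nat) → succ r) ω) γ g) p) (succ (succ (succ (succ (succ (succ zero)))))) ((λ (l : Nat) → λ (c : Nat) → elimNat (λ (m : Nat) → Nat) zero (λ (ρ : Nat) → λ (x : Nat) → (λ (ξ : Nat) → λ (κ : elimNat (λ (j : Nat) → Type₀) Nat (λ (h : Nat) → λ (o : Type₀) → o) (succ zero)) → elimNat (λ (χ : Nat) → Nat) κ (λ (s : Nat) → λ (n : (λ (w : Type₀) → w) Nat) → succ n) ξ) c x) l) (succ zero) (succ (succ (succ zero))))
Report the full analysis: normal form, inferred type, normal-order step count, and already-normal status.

resulting normal form:
  succ (succ (succ (succ (succ (succ (succ (succ (succ (succ (succ (succ (succ (succ (succ (succ (succ (succ zero)))))))))))))))))
the term's type:
  Nat
reduction steps (normal order): 207
started in normal form: no
first redex: a beta-redex


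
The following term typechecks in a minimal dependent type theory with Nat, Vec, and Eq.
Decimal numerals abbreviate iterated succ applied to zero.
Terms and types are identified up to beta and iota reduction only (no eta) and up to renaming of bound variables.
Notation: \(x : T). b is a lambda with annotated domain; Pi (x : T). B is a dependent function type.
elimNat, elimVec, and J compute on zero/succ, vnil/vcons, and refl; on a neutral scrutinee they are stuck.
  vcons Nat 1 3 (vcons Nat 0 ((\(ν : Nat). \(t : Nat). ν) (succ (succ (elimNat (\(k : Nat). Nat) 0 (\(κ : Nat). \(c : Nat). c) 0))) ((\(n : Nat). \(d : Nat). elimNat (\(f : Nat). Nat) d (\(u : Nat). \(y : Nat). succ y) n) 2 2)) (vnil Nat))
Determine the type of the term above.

the term's type:
  Vec Nat 2


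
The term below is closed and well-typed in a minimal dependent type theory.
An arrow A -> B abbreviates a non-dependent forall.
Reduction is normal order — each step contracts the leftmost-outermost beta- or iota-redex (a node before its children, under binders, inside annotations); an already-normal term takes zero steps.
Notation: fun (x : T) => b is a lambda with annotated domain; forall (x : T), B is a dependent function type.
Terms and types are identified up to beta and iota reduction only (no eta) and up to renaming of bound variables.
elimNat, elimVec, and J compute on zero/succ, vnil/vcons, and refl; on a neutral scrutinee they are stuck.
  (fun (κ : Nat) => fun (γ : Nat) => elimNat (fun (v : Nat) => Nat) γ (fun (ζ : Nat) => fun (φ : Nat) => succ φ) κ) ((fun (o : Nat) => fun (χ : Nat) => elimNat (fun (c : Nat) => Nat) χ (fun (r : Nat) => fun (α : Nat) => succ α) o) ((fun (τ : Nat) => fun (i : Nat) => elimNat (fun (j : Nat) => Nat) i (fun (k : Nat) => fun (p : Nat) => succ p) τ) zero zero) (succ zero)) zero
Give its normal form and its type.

normal form:
  succ zero
type:
  Nat
observation: 12 normal-order steps separate the term from its normal form.


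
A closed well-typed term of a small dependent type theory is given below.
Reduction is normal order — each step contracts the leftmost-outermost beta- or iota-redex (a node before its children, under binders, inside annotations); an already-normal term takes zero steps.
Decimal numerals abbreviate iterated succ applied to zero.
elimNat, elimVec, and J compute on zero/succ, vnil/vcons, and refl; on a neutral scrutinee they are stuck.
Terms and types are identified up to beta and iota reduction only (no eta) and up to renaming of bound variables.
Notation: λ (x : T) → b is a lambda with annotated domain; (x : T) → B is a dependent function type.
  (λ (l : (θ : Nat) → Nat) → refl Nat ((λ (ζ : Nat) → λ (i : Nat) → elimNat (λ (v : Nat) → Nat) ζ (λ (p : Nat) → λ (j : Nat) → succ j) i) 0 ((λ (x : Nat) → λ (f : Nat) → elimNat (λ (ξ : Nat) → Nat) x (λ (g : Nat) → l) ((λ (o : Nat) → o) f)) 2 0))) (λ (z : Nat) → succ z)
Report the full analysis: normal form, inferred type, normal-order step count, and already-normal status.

normal form:
  refl Nat 2
the term's type:
  Eq Nat 2 2
reduction steps (normal order): 14
already normal: no
first contracted redex: a beta-redex


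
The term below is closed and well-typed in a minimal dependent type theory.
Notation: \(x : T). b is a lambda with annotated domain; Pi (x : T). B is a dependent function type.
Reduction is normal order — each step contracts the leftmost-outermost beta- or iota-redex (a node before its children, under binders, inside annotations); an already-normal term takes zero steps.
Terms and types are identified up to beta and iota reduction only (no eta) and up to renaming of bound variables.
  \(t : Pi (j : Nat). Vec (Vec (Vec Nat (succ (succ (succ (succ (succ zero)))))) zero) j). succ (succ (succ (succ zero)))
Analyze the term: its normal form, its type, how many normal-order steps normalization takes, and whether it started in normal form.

reduced normal form:
  \(t : Pi (j : Nat). Vec (Vec (Vec Nat (succ (succ (succ (succ (succ zero)))))) zero) j). succ (succ (succ (succ zero)))
inferred type:
  Pi (t : Pi (j : Nat). Vec (Vec (Vec Nat (succ (succ (succ (succ (succ zero)))))) zero) j). Nat
steps to reach normal form (normal order): 0
already normal: yes


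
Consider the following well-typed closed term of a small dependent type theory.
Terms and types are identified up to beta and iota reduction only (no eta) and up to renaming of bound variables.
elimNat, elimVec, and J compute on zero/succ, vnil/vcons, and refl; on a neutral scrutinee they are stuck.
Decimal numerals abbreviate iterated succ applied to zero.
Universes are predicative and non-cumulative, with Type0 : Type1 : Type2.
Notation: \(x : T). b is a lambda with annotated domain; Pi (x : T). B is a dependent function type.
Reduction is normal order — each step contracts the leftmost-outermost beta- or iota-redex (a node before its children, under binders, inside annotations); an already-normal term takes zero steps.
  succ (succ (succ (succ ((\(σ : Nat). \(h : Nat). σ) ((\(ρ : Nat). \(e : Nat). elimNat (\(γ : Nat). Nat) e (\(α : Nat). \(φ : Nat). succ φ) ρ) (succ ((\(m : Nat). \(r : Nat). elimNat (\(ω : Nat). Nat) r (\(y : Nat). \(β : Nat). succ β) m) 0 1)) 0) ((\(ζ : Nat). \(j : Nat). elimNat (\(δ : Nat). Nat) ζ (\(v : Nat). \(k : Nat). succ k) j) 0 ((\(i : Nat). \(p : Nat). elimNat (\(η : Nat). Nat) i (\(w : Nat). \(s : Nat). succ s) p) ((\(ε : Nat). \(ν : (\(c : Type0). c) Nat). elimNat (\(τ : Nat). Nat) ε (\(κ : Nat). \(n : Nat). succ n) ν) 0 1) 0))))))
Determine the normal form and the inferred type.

normal form:
  6
inferred type:
  Nat
observation: 14 normal-order steps normalize the term, beginning with a beta-redex.


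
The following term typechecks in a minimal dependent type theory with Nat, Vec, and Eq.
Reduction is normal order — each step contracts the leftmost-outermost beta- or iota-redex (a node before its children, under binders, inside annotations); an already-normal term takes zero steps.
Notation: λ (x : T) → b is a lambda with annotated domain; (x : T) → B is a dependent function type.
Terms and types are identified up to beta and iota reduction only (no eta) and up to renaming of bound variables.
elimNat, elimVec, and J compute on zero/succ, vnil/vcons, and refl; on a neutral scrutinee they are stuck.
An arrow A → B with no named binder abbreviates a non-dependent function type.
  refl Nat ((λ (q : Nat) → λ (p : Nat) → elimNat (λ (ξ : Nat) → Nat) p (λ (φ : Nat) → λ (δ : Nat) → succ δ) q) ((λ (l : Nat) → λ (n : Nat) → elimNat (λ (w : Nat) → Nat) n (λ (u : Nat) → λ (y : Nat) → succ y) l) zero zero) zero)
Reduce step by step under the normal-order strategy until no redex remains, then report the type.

normal-order reduction:
  refl Nat ((λ (q : Nat) → λ (p : Nat) → elimNat (λ (ξ : Nat) → Nat) p (λ (φ : Nat) → λ (δ : Nat) → succ δ) q) ((λ (l : Nat) → λ (n : Nat) → elimNat (λ (w : Nat) → Nat) n (λ (u : Nat) → λ (y : Nat) → succ y) l) zero zero) zero)
  ~> refl Nat ((λ (q : Nat) → elimNat (λ (p : Nat) → Nat) q (λ (ξ : Nat) → λ (φ : Nat) → succ φ) ((λ (δ : Nat) → λ (l : Nat) → elimNat (λ (n : Nat) → Nat) l (λ (w : Nat) → λ (u : Nat) → succ u) δ) zero zero)) zero)
  ~> refl Nat (elimNat (λ (q : Nat) → Nat) zero (λ (p : Nat) → λ (ξ : Nat) → succ ξ) ((λ (φ : Nat) → λ (δ : Nat) → elimNat (λ (l : Nat) → Nat) δ (λ (n : Nat) → λ (w : Nat) → succ w) φ) zero zero))
  ~> refl Nat (elimNat (λ (q : Nat) → Nat) zero (λ (p : Nat) → λ (ξ : Nat) → succ ξ) ((λ (φ : Nat) → elimNat (λ (δ : Nat) → Nat) φ (λ (l : Nat) → λ (n : Nat) → succ n) zero) zero))
  ~> refl Nat (elimNat (λ (q : Nat) → Nat) zero (λ (p : Nat) → λ (ξ : Nat) → succ ξ) (elimNat (λ (φ : Nat) → Nat) zero (λ (δ : Nat) → λ (l : Nat) → succ l) zero))
  ~> refl Nat (elimNat (λ (q : Nat) → Nat) zero (λ (p : Nat) → λ (ξ : Nat) → succ ξ) zero)
  ~> refl Nat zero
the term's type:
  Eq Nat zero zero


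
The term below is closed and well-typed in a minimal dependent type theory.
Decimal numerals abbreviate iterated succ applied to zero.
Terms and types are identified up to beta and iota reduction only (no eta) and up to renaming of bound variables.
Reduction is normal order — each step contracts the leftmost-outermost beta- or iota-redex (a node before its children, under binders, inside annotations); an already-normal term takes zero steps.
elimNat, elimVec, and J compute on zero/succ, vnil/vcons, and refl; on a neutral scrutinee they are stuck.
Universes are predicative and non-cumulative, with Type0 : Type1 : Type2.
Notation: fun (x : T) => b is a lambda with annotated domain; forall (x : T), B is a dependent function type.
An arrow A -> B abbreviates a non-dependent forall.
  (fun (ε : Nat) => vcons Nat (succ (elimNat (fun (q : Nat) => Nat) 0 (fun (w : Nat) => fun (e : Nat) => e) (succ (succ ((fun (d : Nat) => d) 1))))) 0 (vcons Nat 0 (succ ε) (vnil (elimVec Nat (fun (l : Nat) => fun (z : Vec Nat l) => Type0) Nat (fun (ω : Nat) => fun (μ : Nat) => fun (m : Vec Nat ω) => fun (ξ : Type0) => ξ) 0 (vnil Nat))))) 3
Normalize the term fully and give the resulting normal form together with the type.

normal form:
  vcons Nat 1 0 (vcons Nat 0 4 (vnil Nat))
the term's type:
  Vec Nat 2
observation: reduction starts at a beta-redex, and 13 normal-order steps reach the normal form.
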